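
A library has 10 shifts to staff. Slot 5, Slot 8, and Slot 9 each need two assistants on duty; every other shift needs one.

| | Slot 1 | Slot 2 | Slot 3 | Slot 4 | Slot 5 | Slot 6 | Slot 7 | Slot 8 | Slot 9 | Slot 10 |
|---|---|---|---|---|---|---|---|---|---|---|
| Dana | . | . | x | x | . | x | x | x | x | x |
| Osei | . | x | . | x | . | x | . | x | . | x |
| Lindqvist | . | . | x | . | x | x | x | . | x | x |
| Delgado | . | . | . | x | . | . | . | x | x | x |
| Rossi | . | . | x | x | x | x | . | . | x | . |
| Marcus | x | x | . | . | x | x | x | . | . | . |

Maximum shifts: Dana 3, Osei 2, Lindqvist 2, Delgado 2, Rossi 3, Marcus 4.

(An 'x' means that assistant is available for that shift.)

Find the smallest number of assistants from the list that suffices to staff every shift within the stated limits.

5

13 slots to fill and no one can take more than 4, so at least ⌈13/4⌉ = 4 assistants are needed.
Any 4 assistants together have capacity at most 4+3+3+2 = 12 < 13 slots, so 4 can never suffice.
Dana, Osei, Lindqvist, Delgado, and Marcus alone can cover everything: Slot 1→Marcus, Slot 2→Osei, Slot 3→Dana, Slot 4→Dana, Slot 5→Lindqvist+Marcus, Slot 6→Marcus, Slot 7→Marcus, Slot 8→Dana+Osei, Slot 9→Lindqvist+Delgado, Slot 10→Delgado.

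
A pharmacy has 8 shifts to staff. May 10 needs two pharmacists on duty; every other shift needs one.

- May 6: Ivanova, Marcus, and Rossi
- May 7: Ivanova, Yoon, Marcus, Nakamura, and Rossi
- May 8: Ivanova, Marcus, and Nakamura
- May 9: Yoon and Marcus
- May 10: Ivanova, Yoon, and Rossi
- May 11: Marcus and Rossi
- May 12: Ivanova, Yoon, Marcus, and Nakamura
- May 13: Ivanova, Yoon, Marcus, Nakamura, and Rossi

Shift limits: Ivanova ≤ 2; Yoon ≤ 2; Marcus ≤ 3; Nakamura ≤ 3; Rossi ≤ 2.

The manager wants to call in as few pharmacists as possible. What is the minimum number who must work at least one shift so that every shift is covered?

4

9 slots to fill and no one can take more than 3, so at least ⌈9/3⌉ = 3 pharmacists are needed.
Any 3 pharmacists together have capacity at most 3+3+2 = 8 < 9 slots, so 3 can never suffice.
Ivanova, Yoon, Marcus, and Nakamura alone can cover everything: May 6→Ivanova, May 7→Marcus, May 8→Marcus, May 9→Yoon, May 10→Ivanova+Yoon, May 11→Marcus, May 12→Nakamura, May 13→Nakamura.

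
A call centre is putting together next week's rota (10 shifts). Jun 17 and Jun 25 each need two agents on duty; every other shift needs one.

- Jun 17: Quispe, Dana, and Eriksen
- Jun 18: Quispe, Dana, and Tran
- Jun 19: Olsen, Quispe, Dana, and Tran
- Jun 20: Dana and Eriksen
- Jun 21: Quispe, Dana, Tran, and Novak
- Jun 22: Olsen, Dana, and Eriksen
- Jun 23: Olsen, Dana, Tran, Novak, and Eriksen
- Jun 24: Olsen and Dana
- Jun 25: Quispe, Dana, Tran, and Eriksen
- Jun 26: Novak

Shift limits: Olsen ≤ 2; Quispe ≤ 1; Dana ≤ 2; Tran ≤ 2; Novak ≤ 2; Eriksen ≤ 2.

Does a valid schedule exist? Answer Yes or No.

Total capacity is 2+1+2+2+2+2 = 11 but 12 worker-slots are needed — infeasible.

No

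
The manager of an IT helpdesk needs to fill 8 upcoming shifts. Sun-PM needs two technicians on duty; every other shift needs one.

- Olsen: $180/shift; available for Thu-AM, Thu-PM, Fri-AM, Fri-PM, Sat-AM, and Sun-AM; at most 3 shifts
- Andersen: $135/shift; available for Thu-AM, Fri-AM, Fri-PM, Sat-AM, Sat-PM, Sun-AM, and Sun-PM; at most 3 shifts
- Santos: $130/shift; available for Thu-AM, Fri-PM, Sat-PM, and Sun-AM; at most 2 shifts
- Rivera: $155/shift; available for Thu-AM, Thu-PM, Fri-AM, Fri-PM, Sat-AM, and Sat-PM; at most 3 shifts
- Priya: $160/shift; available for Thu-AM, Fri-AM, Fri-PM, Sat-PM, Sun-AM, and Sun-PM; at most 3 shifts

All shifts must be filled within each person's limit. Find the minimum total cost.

$1290

Sun-PM can only be covered by Andersen and Priya, so that assignment is forced.
Picking the cheapest available technician for each shift independently would cost $1240, but that ignores the shift limits.
An optimal schedule: Thu-AM→Rivera, Thu-PM→Rivera, Fri-AM→Andersen, Fri-PM→Rivera, Sat-AM→Andersen, Sat-PM→Santos, Sun-AM→Santos, Sun-PM→Andersen+Priya.
Total: 155 + 155 + 135 + 155 + 135 + 130 + 130 + 135 + 160 = $1290.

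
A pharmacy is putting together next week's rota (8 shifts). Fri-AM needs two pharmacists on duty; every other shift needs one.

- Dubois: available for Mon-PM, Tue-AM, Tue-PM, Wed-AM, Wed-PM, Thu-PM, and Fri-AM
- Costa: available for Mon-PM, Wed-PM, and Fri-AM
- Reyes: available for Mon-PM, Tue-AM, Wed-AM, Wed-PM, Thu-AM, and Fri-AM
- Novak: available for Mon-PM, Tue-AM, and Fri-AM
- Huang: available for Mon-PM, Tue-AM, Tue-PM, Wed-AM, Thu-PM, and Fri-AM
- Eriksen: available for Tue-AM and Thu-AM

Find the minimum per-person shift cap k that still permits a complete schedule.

With 6 pharmacists and 9 worker-slots to fill, someone must work at least ⌈9/6⌉ = 2 shifts, so k ≥ 2.
k = 2 works: Mon-PM→Costa, Tue-AM→Novak, Tue-PM→Dubois, Wed-AM→Reyes, Wed-PM→Costa, Thu-AM→Reyes, Thu-PM→Dubois, Fri-AM→Novak+Huang.
Loads: Dubois 2, Costa 2, Reyes 2, Novak 2, Huang 1, Eriksen 0 — all ≤ 2.

2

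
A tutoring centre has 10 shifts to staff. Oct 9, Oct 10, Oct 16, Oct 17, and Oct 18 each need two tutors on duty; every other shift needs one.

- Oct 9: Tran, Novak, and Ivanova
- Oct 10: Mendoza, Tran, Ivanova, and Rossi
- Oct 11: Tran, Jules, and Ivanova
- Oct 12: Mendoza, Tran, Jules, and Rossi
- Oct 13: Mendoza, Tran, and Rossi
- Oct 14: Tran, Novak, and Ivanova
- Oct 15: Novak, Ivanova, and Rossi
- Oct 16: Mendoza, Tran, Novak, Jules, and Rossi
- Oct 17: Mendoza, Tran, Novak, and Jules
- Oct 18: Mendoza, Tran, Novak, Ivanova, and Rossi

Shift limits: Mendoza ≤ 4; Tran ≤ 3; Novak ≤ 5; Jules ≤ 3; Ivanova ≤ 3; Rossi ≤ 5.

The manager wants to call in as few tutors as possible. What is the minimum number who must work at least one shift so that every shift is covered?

15 slots to fill and no one can take more than 5, so at least ⌈15/5⌉ = 3 tutors are needed.
Any 3 tutors together have capacity at most 5+5+4 = 14 < 15 slots, so 3 can never suffice.
Mendoza, Tran, Novak, and Jules alone can cover everything: Oct 9→Tran+Novak, Oct 10→Mendoza+Tran, Oct 11→Tran, Oct 12→Jules, Oct 13→Mendoza, Oct 14→Novak, Oct 15→Novak, Oct 16→Mendoza+Jules, Oct 17→Novak+Jules, Oct 18→Mendoza+Novak.

4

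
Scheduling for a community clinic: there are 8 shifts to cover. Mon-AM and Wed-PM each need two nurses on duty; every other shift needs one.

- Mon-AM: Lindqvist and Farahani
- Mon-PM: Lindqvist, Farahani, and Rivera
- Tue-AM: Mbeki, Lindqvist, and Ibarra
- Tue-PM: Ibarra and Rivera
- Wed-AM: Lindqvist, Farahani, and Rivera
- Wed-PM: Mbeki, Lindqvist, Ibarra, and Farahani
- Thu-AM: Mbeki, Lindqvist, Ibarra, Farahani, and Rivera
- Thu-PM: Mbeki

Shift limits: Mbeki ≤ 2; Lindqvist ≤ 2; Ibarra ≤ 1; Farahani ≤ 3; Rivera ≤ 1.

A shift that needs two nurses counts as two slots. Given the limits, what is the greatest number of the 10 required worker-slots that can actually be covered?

9

Total capacity across all nurses is 2+2+1+3+1 = 9, and 10 slots are needed, so at most 9 can be filled.
An assignment achieving 9: Mon-AM→Lindqvist+Farahani, Mon-PM→Lindqvist, Tue-AM→Mbeki, Tue-PM→Ibarra, Wed-AM→Farahani, Wed-PM→Farahani, Thu-AM→Rivera, Thu-PM→Mbeki.
Loads: Mbeki 2/2, Lindqvist 2/2, Ibarra 1/1, Farahani 3/3, Rivera 1/1.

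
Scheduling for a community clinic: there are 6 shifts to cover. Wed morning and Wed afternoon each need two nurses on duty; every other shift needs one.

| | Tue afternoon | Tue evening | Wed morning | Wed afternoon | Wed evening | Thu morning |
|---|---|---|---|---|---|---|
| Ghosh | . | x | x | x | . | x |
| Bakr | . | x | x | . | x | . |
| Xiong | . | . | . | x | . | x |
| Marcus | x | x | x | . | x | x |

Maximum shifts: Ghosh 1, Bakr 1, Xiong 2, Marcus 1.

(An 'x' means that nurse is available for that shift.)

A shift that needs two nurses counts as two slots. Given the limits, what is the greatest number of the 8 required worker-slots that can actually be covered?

5

Total capacity across all nurses is 1+1+2+1 = 5, and 8 slots are needed, so at most 5 can be filled.
An assignment achieving 5: Tue afternoon→Marcus, Wed afternoon→Ghosh+Xiong, Wed evening→Bakr, Thu morning→Xiong.
Loads: Ghosh 1/1, Bakr 1/1, Xiong 2/2, Marcus 1/1.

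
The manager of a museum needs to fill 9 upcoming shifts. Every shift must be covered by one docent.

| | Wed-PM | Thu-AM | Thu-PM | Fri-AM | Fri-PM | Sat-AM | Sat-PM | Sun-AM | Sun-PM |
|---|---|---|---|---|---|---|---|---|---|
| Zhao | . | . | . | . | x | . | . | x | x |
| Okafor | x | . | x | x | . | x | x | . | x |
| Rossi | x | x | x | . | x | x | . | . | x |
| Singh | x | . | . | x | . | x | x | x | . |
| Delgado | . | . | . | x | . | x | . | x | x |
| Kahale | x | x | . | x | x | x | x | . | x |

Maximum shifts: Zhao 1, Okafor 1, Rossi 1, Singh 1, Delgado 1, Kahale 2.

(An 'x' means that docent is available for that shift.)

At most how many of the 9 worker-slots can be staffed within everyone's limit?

Total capacity across all docents is 1+1+1+1+1+2 = 7, and 9 slots are needed, so at most 7 can be filled.
An assignment achieving 7: Wed-PM→Kahale, Thu-AM→Rossi, Thu-PM→Okafor, Fri-AM→Kahale, Fri-PM→Zhao, Sat-PM→Singh, Sun-AM→Delgado.
Loads: Zhao 1/1, Okafor 1/1, Rossi 1/1, Singh 1/1, Delgado 1/1, Kahale 2/2.

7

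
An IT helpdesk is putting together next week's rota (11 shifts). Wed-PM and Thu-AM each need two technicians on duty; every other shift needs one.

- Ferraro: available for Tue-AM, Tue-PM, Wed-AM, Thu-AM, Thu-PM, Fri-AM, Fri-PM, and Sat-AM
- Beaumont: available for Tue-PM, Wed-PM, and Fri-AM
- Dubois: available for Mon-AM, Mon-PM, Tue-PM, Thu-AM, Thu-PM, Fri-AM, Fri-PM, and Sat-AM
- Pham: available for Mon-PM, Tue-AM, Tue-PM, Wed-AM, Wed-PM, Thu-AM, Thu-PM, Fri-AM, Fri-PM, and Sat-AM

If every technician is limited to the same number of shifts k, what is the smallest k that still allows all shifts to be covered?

With 4 technicians and 13 worker-slots to fill, someone must work at least ⌈13/4⌉ = 4 shifts, so k ≥ 4.
k = 4 works: Mon-AM→Dubois, Mon-PM→Dubois, Tue-AM→Ferraro, Tue-PM→Beaumont, Wed-AM→Ferraro, Wed-PM→Beaumont+Pham, Thu-AM→Ferraro+Dubois, Thu-PM→Ferraro, Fri-AM→Beaumont, Fri-PM→Dubois, Sat-AM→Pham.
Loads: Ferraro 4, Beaumont 3, Dubois 4, Pham 2 — all ≤ 4.

4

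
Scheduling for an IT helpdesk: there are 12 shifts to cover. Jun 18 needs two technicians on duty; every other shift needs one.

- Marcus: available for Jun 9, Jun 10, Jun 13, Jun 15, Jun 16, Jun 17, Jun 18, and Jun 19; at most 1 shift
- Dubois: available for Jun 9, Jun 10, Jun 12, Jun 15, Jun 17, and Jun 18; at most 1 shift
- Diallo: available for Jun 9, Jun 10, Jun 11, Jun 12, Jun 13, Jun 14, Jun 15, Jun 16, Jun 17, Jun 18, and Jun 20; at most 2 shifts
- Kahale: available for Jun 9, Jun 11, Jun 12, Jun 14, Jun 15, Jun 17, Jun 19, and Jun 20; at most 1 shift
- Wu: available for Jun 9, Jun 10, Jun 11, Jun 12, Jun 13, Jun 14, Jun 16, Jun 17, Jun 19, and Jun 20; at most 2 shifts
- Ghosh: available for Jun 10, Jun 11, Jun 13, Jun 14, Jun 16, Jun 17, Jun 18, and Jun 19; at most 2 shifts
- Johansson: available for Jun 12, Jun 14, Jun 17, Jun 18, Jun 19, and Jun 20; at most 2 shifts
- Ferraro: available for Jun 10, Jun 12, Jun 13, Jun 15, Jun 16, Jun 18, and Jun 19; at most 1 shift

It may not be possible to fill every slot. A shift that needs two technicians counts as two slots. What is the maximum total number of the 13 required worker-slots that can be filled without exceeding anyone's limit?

12

Total capacity across all technicians is 1+1+2+1+2+2+2+1 = 12, and 13 slots are needed, so at most 12 can be filled.
An assignment achieving 12: Jun 9→Marcus, Jun 10→Ghosh, Jun 11→Diallo, Jun 12→Johansson, Jun 13→Wu, Jun 14→Kahale, Jun 15→Dubois, Jun 16→Wu, Jun 18→Ghosh+Johansson, Jun 19→Ferraro, Jun 20→Diallo.
Loads: Marcus 1/1, Dubois 1/1, Diallo 2/2, Kahale 1/1, Wu 2/2, Ghosh 2/2, Johansson 2/2, Ferraro 1/1.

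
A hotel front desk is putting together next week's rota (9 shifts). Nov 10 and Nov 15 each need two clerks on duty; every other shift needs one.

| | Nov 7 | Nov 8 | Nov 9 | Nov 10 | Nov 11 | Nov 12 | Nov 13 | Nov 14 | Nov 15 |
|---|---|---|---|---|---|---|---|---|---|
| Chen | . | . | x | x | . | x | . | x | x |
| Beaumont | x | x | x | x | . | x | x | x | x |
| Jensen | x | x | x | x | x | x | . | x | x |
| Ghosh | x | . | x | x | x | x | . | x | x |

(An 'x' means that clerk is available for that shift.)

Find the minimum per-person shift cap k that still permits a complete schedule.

3

With 4 clerks and 11 worker-slots to fill, someone must work at least ⌈11/4⌉ = 3 shifts, so k ≥ 3.
k = 3 works: Nov 7→Beaumont, Nov 8→Beaumont, Nov 9→Chen, Nov 10→Jensen+Ghosh, Nov 11→Jensen, Nov 12→Chen, Nov 13→Beaumont, Nov 14→Chen, Nov 15→Jensen+Ghosh.
Loads: Chen 3, Beaumont 3, Jensen 3, Ghosh 2 — all ≤ 3.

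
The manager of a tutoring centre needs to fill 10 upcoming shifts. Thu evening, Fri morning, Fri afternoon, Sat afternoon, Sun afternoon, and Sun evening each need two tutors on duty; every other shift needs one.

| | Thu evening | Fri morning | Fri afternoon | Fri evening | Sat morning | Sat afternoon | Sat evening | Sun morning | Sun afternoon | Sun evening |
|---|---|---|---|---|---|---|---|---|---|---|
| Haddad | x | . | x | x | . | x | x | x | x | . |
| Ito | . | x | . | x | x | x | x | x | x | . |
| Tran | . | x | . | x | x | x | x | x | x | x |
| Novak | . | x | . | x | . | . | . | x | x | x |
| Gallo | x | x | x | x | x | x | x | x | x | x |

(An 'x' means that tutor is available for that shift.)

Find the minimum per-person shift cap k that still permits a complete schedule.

With 5 tutors and 16 worker-slots to fill, someone must work at least ⌈16/5⌉ = 4 shifts, so k ≥ 4.
k = 4 works: Thu evening→Haddad+Gallo, Fri morning→Ito+Tran, Fri afternoon→Haddad+Gallo, Fri evening→Haddad, Sat morning→Ito, Sat afternoon→Ito+Tran, Sat evening→Haddad, Sun morning→Ito, Sun afternoon→Tran+Novak, Sun evening→Tran+Novak.
Loads: Haddad 4, Ito 4, Tran 4, Novak 2, Gallo 2 — all ≤ 4.

4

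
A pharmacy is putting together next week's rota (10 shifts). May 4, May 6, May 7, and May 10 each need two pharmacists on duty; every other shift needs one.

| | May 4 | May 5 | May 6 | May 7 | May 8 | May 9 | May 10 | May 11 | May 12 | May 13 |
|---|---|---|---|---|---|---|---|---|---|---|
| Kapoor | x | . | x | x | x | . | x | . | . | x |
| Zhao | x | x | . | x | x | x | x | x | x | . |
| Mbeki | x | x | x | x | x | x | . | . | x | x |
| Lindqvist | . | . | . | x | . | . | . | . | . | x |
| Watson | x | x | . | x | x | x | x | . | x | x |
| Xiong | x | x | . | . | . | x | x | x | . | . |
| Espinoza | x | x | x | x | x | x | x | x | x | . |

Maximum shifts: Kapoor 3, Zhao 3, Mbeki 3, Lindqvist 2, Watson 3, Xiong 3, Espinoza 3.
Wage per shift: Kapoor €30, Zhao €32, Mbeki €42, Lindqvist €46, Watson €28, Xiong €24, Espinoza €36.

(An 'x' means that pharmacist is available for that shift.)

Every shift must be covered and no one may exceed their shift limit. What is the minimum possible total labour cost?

Picking the cheapest available pharmacist for each shift independently would cost €384, but that ignores the shift limits.
An optimal schedule: May 4→Kapoor+Zhao, May 5→Xiong, May 6→Kapoor+Espinoza, May 7→Zhao+Espinoza, May 8→Watson, May 9→Xiong, May 10→Kapoor+Zhao, May 11→Xiong, May 12→Watson, May 13→Watson.
Total: 30 + 32 + 24 + 30 + 36 + 32 + 36 + 28 + 24 + 30 + 32 + 24 + 28 + 28 = €414.

€414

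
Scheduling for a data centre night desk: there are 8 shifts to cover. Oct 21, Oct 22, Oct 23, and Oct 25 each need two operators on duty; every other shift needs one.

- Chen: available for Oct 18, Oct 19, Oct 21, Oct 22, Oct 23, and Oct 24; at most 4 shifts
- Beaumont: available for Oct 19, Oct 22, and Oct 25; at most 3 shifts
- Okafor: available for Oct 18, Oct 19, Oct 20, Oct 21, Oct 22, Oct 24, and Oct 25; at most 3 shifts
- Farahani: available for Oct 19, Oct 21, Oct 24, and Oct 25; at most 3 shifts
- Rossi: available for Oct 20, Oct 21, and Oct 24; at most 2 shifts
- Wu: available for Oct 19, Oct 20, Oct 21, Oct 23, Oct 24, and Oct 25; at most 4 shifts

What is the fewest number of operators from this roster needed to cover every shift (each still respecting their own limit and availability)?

4

12 slots to fill and no one can take more than 4, so at least ⌈12/4⌉ = 3 operators are needed.
Any 3 operators together have capacity at most 4+4+3 = 11 < 12 slots, so 3 can never suffice.
Chen, Beaumont, Okafor, and Wu alone can cover everything: Oct 18→Chen, Oct 19→Beaumont, Oct 20→Okafor, Oct 21→Chen+Okafor, Oct 22→Chen+Beaumont, Oct 23→Chen+Wu, Oct 24→Okafor, Oct 25→Beaumont+Wu.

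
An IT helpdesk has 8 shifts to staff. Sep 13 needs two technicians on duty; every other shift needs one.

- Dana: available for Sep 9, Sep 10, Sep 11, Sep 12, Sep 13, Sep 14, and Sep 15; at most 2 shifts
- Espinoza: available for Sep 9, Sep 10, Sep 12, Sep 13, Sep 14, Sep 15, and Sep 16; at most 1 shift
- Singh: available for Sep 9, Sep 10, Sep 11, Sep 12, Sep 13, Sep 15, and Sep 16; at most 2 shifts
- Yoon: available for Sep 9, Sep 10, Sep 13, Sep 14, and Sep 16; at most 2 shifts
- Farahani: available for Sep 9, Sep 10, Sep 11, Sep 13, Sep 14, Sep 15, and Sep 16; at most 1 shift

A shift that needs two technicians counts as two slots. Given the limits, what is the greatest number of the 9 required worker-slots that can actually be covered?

8

Total capacity across all technicians is 2+1+2+2+1 = 8, and 9 slots are needed, so at most 8 can be filled.
An assignment achieving 8: Sep 9→Yoon, Sep 10→Yoon, Sep 11→Dana, Sep 12→Dana, Sep 13→Farahani, Sep 14→Espinoza, Sep 15→Singh, Sep 16→Singh.
Loads: Dana 2/2, Espinoza 1/1, Singh 2/2, Yoon 2/2, Farahani 1/1.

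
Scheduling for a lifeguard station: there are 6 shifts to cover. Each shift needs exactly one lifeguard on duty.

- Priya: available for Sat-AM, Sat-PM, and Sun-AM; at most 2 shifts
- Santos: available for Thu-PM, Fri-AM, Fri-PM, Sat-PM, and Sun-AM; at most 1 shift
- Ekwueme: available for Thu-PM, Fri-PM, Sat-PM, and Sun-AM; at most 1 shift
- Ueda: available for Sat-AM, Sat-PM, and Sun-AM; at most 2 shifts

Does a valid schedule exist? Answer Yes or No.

Total capacity is 6 and 6 slots are needed, so capacity alone doesn't rule it out.
Shifts {Thu-PM, Fri-AM, Fri-PM} need 3 worker-slots in total, but the lifeguards available for any of those shifts (Santos and Ekwueme) can supply at most 2 among them. So no valid schedule exists.

No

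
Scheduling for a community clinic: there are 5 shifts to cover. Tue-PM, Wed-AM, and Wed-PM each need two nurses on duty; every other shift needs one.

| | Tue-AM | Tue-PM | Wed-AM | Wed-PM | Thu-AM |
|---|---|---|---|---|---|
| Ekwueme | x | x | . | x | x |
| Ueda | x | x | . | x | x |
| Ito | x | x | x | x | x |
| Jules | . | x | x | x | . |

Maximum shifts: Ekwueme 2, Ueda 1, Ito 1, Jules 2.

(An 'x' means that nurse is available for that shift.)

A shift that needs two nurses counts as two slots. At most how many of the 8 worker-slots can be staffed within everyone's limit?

6

Total capacity across all nurses is 2+1+1+2 = 6, and 8 slots are needed, so at most 6 can be filled.
An assignment achieving 6: Tue-AM→Ekwueme, Tue-PM→Ueda+Jules, Wed-AM→Ito+Jules, Thu-AM→Ekwueme.
Loads: Ekwueme 2/2, Ueda 1/1, Ito 1/1, Jules 2/2.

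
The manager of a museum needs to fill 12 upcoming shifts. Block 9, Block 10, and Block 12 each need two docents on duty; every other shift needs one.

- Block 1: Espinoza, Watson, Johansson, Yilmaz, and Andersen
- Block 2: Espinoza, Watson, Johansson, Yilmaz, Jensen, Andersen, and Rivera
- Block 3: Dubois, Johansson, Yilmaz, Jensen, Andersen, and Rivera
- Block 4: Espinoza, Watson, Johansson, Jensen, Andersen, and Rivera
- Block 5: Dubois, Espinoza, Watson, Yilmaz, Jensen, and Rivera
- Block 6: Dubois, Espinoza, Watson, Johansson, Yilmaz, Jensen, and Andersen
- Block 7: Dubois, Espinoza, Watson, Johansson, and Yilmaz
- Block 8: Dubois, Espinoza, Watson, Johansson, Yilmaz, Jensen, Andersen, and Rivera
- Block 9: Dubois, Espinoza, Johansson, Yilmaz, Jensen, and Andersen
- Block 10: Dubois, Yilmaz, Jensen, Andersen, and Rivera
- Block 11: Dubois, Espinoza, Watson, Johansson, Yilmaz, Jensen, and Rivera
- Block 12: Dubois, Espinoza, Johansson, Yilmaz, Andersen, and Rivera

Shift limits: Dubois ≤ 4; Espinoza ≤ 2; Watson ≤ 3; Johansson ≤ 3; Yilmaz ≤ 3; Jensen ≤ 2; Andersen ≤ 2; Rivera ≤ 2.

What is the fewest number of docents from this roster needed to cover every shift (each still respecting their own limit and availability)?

5

15 slots to fill and no one can take more than 4, so at least ⌈15/4⌉ = 4 docents are needed.
Any 4 docents together have capacity at most 4+3+3+3 = 13 < 15 slots, so 4 can never suffice.
Dubois, Espinoza, Watson, Johansson, and Yilmaz alone can cover everything: Block 1→Espinoza, Block 2→Watson, Block 3→Dubois, Block 4→Espinoza, Block 5→Dubois, Block 6→Dubois, Block 7→Watson, Block 8→Watson, Block 9→Johansson+Yilmaz, Block 10→Dubois+Yilmaz, Block 11→Johansson, Block 12→Johansson+Yilmaz.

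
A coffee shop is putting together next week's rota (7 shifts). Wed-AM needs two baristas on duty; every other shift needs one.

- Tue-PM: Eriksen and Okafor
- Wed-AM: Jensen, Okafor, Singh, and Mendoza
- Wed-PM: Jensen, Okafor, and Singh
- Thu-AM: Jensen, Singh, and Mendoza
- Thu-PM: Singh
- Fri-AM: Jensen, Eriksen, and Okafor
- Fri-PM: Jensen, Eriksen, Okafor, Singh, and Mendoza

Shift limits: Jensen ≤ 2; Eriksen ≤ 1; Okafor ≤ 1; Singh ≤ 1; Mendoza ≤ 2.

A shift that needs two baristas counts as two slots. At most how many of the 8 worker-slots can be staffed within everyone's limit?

7

Total capacity across all baristas is 2+1+1+1+2 = 7, and 8 slots are needed, so at most 7 can be filled.
An assignment achieving 7: Tue-PM→Eriksen, Wed-AM→Mendoza, Wed-PM→Jensen, Thu-AM→Jensen, Thu-PM→Singh, Fri-AM→Okafor, Fri-PM→Mendoza.
Loads: Jensen 2/2, Eriksen 1/1, Okafor 1/1, Singh 1/1, Mendoza 2/2.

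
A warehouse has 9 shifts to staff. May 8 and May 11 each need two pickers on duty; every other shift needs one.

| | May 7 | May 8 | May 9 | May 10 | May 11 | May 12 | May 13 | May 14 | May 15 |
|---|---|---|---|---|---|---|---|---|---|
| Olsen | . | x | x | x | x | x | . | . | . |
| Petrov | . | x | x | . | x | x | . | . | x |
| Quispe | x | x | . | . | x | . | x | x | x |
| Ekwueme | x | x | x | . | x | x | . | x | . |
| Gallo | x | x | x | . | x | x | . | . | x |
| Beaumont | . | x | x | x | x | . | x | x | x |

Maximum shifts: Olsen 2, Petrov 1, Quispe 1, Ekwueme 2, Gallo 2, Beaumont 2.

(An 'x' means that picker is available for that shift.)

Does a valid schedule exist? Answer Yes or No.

Total capacity is 2+1+1+2+2+2 = 10 but 11 worker-slots are needed — infeasible.

No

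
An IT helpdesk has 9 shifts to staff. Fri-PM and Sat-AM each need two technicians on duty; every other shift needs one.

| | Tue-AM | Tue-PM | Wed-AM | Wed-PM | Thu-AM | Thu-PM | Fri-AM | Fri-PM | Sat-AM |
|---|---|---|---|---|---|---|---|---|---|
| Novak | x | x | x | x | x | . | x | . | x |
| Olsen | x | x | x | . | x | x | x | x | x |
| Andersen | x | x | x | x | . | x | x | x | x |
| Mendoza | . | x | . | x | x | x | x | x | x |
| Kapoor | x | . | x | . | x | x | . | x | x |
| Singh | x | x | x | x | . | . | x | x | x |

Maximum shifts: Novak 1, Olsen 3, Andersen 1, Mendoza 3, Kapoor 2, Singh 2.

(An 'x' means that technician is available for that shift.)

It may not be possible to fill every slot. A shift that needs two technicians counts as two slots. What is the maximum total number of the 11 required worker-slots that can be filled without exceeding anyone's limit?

Total capacity across all technicians is 1+3+1+3+2+2 = 12, and 11 slots are needed, so at most 11 can be filled.
An assignment achieving 11: Tue-AM→Olsen, Tue-PM→Andersen, Wed-AM→Kapoor, Wed-PM→Novak, Thu-AM→Olsen, Thu-PM→Olsen, Fri-AM→Mendoza, Fri-PM→Mendoza+Kapoor, Sat-AM→Mendoza+Singh.
Loads: Novak 1/1, Olsen 3/3, Andersen 1/1, Mendoza 3/3, Kapoor 2/2, Singh 1/2.

11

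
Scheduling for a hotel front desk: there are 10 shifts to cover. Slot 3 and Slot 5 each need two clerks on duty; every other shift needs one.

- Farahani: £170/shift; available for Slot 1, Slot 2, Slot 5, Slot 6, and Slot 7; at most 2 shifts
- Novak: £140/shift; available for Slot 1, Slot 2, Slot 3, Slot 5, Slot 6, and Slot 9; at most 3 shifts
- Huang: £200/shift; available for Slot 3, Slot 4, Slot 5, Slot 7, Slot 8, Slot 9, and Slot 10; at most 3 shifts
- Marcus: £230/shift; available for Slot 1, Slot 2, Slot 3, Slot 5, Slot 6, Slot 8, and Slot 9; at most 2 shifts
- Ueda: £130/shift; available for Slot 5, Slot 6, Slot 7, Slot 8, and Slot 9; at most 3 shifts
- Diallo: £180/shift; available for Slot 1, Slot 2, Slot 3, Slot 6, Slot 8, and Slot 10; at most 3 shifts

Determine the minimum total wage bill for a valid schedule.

Slot 4 can only be covered by Huang, so that assignment is forced.
Picking the cheapest available clerk for each shift independently would cost £1770, but that ignores the shift limits.
An optimal schedule: Slot 1→Novak, Slot 2→Novak, Slot 3→Novak+Diallo, Slot 4→Huang, Slot 5→Ueda+Farahani, Slot 6→Farahani, Slot 7→Ueda, Slot 8→Diallo, Slot 9→Ueda, Slot 10→Diallo.
Total: 140 + 140 + 140 + 180 + 200 + 130 + 170 + 170 + 130 + 180 + 130 + 180 = £1890.

£1890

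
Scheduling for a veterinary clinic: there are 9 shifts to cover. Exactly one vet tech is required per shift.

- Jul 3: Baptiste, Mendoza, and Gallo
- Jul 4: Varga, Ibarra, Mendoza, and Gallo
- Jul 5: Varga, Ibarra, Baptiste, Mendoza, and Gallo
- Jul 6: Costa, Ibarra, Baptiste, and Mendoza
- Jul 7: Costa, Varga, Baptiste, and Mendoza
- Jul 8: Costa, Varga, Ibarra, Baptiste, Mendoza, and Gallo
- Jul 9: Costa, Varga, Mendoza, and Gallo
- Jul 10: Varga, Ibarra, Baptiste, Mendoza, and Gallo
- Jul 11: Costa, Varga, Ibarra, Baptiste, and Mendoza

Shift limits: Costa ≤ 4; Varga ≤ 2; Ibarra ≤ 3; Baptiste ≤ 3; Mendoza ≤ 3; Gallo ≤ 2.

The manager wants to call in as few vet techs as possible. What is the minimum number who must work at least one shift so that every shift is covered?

9 slots to fill and no one can take more than 4, so at least ⌈9/4⌉ = 3 vet techs are needed.
Costa, Varga, and Baptiste alone can cover everything: Jul 3→Baptiste, Jul 4→Varga, Jul 5→Varga, Jul 6→Costa, Jul 7→Costa, Jul 8→Costa, Jul 9→Costa, Jul 10→Baptiste, Jul 11→Baptiste.

3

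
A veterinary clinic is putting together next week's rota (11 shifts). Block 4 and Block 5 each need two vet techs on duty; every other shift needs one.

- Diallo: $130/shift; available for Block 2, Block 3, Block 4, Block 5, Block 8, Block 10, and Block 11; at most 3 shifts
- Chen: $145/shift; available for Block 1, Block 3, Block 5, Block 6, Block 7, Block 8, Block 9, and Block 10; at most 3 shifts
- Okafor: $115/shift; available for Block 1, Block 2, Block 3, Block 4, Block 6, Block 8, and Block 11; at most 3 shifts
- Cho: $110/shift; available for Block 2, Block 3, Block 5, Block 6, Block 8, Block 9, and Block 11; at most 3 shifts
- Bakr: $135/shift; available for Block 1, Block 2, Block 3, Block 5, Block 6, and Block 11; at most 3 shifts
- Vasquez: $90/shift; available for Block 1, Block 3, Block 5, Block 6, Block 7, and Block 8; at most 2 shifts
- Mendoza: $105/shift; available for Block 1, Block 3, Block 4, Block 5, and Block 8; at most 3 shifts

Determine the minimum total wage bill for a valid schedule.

$1430

Picking the cheapest available vet tech for each shift independently would cost $1325, but that ignores the shift limits.
An optimal schedule: Block 1→Vasquez, Block 2→Cho, Block 3→Okafor, Block 4→Mendoza+Okafor, Block 5→Mendoza+Diallo, Block 6→Okafor, Block 7→Vasquez, Block 8→Mendoza, Block 9→Cho, Block 10→Diallo, Block 11→Cho.
Total: 90 + 110 + 115 + 105 + 115 + 105 + 130 + 115 + 90 + 105 + 110 + 130 + 110 = $1430.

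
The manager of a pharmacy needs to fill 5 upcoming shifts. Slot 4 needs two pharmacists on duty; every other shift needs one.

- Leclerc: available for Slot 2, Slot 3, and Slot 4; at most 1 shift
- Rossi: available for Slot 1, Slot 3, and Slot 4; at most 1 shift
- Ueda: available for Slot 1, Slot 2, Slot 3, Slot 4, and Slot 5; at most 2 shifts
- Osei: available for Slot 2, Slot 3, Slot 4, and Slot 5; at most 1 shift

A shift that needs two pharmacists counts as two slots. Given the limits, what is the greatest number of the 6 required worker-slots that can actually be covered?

5

Total capacity across all pharmacists is 1+1+2+1 = 5, and 6 slots are needed, so at most 5 can be filled.
An assignment achieving 5: Slot 1→Rossi, Slot 2→Leclerc, Slot 3→Ueda, Slot 4→Osei, Slot 5→Ueda.
Loads: Leclerc 1/1, Rossi 1/1, Ueda 2/2, Osei 1/1.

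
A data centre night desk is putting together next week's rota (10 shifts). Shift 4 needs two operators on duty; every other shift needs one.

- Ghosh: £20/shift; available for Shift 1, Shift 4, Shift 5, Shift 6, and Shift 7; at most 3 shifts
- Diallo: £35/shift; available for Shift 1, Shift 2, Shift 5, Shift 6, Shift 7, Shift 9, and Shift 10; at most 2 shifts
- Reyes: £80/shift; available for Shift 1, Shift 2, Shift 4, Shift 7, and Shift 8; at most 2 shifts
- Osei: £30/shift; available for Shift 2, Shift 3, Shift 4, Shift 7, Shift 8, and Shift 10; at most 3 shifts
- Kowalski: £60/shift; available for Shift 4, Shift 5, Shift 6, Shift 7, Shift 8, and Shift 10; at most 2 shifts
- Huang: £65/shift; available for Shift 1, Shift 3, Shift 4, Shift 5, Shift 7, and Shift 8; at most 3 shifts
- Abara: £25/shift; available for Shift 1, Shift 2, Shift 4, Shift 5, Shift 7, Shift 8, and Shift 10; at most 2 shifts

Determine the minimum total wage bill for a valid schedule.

£330

Shift 9 can only be covered by Diallo, so that assignment is forced.
Picking the cheapest available operator for each shift independently would cost £265, but that ignores the shift limits.
An optimal schedule: Shift 1→Ghosh, Shift 2→Abara, Shift 3→Osei, Shift 4→Osei+Kowalski, Shift 5→Ghosh, Shift 6→Ghosh, Shift 7→Diallo, Shift 8→Osei, Shift 9→Diallo, Shift 10→Abara.
Total: 20 + 25 + 30 + 30 + 60 + 20 + 20 + 35 + 30 + 35 + 25 = £330.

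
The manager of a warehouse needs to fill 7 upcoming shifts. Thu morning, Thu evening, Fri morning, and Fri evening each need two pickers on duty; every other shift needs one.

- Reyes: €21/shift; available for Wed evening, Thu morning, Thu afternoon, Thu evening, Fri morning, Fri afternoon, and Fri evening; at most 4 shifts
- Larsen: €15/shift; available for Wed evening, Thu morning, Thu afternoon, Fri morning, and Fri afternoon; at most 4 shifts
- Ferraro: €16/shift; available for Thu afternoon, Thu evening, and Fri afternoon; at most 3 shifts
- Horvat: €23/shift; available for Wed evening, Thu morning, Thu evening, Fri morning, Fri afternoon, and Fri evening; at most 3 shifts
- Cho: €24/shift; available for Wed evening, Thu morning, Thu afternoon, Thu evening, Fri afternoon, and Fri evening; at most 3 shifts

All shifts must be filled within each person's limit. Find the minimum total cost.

€199

Picking the cheapest available picker for each shift independently would cost €198, but that ignores the shift limits.
An optimal schedule: Wed evening→Larsen, Thu morning→Larsen+Reyes, Thu afternoon→Larsen, Thu evening→Ferraro+Reyes, Fri morning→Larsen+Reyes, Fri afternoon→Ferraro, Fri evening→Reyes+Horvat.
Total: 15 + 15 + 21 + 15 + 16 + 21 + 15 + 21 + 16 + 21 + 23 = €199.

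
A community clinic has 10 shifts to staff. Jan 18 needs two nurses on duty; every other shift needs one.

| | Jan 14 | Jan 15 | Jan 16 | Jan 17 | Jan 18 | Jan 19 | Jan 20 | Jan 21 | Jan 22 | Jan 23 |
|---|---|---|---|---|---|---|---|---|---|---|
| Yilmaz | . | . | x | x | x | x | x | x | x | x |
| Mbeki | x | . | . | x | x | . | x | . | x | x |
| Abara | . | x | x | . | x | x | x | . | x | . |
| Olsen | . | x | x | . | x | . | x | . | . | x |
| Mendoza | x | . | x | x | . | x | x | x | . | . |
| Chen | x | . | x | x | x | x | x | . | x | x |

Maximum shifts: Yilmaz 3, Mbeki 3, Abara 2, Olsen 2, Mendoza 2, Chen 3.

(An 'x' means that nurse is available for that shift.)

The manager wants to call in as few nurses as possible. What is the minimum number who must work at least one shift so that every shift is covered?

4

11 slots to fill and no one can take more than 3, so at least ⌈11/3⌉ = 4 nurses are needed.
Yilmaz, Mbeki, Abara, and Chen alone can cover everything: Jan 14→Mbeki, Jan 15→Abara, Jan 16→Yilmaz, Jan 17→Yilmaz, Jan 18→Mbeki+Chen, Jan 19→Abara, Jan 20→Chen, Jan 21→Yilmaz, Jan 22→Chen, Jan 23→Mbeki.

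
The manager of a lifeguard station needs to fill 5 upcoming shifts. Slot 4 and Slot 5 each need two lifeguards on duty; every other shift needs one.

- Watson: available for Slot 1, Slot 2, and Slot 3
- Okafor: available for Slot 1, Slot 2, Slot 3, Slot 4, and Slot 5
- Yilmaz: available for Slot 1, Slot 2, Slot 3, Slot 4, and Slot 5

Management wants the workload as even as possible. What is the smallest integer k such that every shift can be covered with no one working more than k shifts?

With 3 lifeguards and 7 worker-slots to fill, someone must work at least ⌈7/3⌉ = 3 shifts, so k ≥ 3.
k = 3 works: Slot 1→Watson, Slot 2→Watson, Slot 3→Watson, Slot 4→Okafor+Yilmaz, Slot 5→Okafor+Yilmaz.
Loads: Watson 3, Okafor 2, Yilmaz 2 — all ≤ 3.

3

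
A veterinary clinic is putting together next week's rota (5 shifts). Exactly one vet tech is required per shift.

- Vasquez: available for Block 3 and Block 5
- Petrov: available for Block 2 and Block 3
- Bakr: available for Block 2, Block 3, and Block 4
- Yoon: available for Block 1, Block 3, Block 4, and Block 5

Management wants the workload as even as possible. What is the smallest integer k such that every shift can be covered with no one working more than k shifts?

2

With 4 vet techs and 5 worker-slots to fill, someone must work at least ⌈5/4⌉ = 2 shifts, so k ≥ 2.
k = 2 works: Block 1→Yoon, Block 2→Petrov, Block 3→Vasquez, Block 4→Bakr, Block 5→Vasquez.
Loads: Vasquez 2, Petrov 1, Bakr 1, Yoon 1 — all ≤ 2.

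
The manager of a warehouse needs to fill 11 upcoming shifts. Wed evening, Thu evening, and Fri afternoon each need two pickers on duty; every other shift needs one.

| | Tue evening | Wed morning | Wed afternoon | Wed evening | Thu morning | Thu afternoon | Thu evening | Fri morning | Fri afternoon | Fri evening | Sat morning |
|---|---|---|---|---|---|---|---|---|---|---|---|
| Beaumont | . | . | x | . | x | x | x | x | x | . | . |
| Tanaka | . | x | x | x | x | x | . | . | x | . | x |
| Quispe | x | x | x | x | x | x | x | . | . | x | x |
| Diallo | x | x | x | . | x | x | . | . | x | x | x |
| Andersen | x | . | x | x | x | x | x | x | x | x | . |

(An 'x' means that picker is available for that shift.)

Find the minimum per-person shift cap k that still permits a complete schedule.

3

With 5 pickers and 14 worker-slots to fill, someone must work at least ⌈14/5⌉ = 3 shifts, so k ≥ 3.
k = 3 works: Tue evening→Quispe, Wed morning→Tanaka, Wed afternoon→Beaumont, Wed evening→Tanaka+Quispe, Thu morning→Diallo, Thu afternoon→Andersen, Thu evening→Beaumont+Quispe, Fri morning→Beaumont, Fri afternoon→Diallo+Andersen, Fri evening→Diallo, Sat morning→Tanaka.
Loads: Beaumont 3, Tanaka 3, Quispe 3, Diallo 3, Andersen 2 — all ≤ 3.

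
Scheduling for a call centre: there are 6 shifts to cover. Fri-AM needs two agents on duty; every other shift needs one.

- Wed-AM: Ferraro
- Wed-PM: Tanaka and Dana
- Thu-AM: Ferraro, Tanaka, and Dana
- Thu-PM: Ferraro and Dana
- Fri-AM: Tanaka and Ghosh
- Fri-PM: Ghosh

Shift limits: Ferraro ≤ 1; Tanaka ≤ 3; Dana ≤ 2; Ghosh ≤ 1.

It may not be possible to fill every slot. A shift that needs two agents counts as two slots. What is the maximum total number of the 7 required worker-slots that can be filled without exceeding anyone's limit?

6

Total capacity across all agents is 1+3+2+1 = 7, and 7 slots are needed, so at most 7 can be filled.
Shifts {Fri-AM, Fri-PM} need 3 slots but only Tanaka and Ghosh are available for them, supplying at most 2 — so at least 1 slot must go unfilled.
An assignment achieving 6: Wed-AM→Ferraro, Wed-PM→Tanaka, Thu-AM→Tanaka, Thu-PM→Dana, Fri-AM→Tanaka, Fri-PM→Ghosh.
Loads: Ferraro 1/1, Tanaka 3/3, Dana 1/2, Ghosh 1/1.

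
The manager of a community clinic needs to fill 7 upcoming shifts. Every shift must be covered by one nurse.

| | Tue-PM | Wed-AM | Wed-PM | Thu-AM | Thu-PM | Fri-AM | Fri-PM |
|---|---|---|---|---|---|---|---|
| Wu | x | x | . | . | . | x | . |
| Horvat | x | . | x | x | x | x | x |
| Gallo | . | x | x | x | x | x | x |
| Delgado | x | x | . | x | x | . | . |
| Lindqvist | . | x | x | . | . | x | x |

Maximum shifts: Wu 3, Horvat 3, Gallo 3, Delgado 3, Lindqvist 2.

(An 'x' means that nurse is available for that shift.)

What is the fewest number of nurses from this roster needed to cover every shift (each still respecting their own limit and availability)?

7 slots to fill and no one can take more than 3, so at least ⌈7/3⌉ = 3 nurses are needed.
Wu, Horvat, and Gallo alone can cover everything: Tue-PM→Wu, Wed-AM→Wu, Wed-PM→Horvat, Thu-AM→Horvat, Thu-PM→Horvat, Fri-AM→Wu, Fri-PM→Gallo.

3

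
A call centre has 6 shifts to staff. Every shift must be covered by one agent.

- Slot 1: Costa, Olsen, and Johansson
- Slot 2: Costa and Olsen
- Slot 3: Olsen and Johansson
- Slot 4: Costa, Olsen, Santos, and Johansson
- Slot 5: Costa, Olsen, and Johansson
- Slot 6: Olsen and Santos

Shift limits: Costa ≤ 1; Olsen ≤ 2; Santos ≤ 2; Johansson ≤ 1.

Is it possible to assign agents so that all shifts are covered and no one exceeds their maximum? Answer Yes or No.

Yes

One valid schedule: Slot 1→Olsen, Slot 2→Costa, Slot 3→Olsen, Slot 4→Santos, Slot 5→Johansson, Slot 6→Santos.
Loads: Costa 1/1, Olsen 2/2, Santos 2/2, Johansson 1/1 — all within limits.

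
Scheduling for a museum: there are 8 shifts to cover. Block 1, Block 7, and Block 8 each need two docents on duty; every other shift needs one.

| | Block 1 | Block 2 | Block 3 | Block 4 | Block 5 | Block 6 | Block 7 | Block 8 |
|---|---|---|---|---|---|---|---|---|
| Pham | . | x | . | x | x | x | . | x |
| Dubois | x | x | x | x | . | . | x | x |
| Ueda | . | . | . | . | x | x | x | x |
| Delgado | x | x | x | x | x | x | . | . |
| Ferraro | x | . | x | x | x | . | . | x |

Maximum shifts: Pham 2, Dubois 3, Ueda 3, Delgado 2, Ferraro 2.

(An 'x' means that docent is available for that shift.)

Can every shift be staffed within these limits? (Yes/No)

Yes

Block 7 can only be covered by Dubois and Ueda, so that assignment is forced.
One valid schedule: Block 1→Dubois+Delgado, Block 2→Pham, Block 3→Dubois, Block 4→Delgado, Block 5→Ueda, Block 6→Pham, Block 7→Dubois+Ueda, Block 8→Ueda+Ferraro.
Loads: Pham 2/2, Dubois 3/3, Ueda 3/3, Delgado 2/2, Ferraro 1/2 — all within limits.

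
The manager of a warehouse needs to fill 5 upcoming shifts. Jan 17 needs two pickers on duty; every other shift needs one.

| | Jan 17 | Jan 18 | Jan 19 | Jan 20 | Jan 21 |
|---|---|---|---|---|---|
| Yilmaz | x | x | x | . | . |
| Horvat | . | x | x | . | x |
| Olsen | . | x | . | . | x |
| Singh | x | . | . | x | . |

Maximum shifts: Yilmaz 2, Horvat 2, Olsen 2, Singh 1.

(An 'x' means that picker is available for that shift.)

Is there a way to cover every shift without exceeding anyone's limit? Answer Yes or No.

No

Total capacity is 7 and 6 slots are needed, so capacity alone doesn't rule it out.
Shifts {Jan 17, Jan 20} need 3 worker-slots in total, but the pickers available for any of those shifts (Yilmaz and Singh) can supply at most 2 among them. So no valid schedule exists.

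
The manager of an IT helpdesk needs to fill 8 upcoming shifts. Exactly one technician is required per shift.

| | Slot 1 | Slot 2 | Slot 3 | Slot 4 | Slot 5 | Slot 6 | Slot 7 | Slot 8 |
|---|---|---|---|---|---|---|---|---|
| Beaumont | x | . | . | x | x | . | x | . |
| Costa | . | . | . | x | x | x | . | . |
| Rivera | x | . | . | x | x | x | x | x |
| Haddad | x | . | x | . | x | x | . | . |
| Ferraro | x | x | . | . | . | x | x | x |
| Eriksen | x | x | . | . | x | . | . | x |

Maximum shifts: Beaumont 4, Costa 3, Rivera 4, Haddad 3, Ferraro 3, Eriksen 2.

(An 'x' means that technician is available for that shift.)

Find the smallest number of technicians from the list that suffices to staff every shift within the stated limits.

3

8 slots to fill and no one can take more than 4, so at least ⌈8/4⌉ = 2 technicians are needed.
Shifts {Slot 2, Slot 3, Slot 4} need 3 slots, but among the technicians available for them (Beaumont, Costa, Rivera, Haddad, Ferraro, and Eriksen) any 2 together supply at most 2. So 2 technicians are not enough.
Beaumont, Haddad, and Ferraro alone can cover everything: Slot 1→Beaumont, Slot 2→Ferraro, Slot 3→Haddad, Slot 4→Beaumont, Slot 5→Beaumont, Slot 6→Haddad, Slot 7→Beaumont, Slot 8→Ferraro.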